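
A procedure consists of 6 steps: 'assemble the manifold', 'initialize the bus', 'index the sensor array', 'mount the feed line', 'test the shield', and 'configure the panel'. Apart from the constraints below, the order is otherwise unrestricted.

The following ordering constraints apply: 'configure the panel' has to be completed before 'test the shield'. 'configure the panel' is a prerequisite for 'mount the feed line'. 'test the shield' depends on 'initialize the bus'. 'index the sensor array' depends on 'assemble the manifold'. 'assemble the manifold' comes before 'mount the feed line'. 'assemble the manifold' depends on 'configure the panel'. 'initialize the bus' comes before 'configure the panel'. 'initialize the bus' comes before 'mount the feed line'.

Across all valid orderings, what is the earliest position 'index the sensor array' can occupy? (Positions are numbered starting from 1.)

The steps that are forced before 'index the sensor array', directly or transitively, are 'assemble the manifold', 'initialize the bus', 'configure the panel'. That's 3 steps.
With 3 mandatory predecessors, the earliest 'index the sensor array' can sit is position 3+1 = 4, and placing just those 3 first achieves it.

4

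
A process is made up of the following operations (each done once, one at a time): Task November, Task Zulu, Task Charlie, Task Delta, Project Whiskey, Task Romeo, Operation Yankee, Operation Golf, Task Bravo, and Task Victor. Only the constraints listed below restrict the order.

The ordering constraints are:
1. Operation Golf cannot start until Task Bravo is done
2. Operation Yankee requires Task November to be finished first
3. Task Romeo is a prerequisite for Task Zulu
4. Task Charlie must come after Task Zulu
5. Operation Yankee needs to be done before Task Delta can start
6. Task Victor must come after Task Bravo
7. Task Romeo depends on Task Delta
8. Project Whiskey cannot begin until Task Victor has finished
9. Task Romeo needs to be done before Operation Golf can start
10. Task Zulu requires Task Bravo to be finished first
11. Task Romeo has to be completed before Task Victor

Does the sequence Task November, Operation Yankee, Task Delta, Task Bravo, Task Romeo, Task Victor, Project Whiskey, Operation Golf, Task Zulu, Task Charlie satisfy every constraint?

Yes

Going through the constraints one by one, each required predecessor appears earlier in the sequence than its dependent — e.g. Task Bravo (position 4) is before Task Zulu (position 9), as required.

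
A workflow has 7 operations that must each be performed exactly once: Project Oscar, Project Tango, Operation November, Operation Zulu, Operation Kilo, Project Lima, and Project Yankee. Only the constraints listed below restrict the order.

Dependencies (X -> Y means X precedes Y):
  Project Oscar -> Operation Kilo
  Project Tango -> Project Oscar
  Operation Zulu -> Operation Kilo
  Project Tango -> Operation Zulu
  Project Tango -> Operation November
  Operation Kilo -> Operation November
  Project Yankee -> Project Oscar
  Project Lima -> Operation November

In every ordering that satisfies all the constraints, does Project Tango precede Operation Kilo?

Yes

There is a constraint chain Project Tango → Project Oscar → Operation Kilo.
That forces Project Tango before Operation Kilo in every valid schedule.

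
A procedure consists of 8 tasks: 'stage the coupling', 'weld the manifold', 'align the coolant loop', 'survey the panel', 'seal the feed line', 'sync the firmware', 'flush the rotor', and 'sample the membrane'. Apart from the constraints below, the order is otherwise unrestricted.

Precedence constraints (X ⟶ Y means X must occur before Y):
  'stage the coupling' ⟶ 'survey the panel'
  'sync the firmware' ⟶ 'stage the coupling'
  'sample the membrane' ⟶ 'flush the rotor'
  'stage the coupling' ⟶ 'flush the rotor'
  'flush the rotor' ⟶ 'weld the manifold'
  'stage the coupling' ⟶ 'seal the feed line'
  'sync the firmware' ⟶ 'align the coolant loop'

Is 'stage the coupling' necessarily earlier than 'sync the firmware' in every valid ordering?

No

There is a chain 'sync the firmware' → 'stage the coupling', which puts 'sync the firmware' before 'stage the coupling'.
So 'stage the coupling' never precedes 'sync the firmware'.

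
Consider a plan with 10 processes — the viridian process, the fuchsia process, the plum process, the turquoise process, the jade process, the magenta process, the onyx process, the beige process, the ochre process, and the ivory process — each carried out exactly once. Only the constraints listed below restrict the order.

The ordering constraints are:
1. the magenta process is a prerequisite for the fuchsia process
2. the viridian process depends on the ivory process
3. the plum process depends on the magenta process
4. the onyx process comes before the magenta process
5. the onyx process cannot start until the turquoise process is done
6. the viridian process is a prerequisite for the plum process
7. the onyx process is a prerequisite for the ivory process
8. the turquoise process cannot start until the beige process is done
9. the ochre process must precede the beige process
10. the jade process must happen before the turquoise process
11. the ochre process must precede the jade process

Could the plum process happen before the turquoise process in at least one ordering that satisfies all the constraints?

Following the turquoise process → the onyx process → the magenta process → the plum process, the turquoise process must precede the plum process in every valid ordering.
So no valid ordering can have the plum process before the turquoise process.

No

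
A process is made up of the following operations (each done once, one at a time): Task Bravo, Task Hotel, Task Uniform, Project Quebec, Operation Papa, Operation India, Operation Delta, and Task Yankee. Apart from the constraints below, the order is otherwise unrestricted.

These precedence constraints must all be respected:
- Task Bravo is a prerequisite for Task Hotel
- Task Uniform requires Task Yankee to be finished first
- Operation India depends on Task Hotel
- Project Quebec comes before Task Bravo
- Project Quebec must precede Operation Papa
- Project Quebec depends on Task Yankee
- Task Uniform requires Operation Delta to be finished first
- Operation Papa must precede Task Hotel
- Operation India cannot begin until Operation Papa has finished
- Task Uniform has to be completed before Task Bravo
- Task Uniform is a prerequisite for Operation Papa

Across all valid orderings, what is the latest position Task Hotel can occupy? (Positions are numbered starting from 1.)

The only operation forced after Task Hotel (directly or by a chain) is Operation India.
With 1 mandatory successor out of 8 operations total, the latest slot for Task Hotel is 8−1 = 7, and it's reachable by doing all non-successors before Task Hotel.

7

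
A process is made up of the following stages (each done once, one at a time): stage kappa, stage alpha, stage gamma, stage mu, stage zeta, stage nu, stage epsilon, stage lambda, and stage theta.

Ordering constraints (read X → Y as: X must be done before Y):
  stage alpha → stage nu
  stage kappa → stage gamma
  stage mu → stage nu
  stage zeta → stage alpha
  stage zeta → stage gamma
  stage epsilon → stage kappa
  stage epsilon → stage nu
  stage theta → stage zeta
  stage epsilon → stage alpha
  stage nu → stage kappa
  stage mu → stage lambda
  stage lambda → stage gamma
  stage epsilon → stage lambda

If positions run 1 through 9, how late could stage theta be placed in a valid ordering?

4

The stages that are forced after stage theta, directly or by a chain of constraints, are stage kappa, stage alpha, stage gamma, stage zeta, stage nu. That's 5 stages.
So at least 5 stages follow stage theta, putting stage theta no later than position 4. That position is achievable by scheduling everything else first.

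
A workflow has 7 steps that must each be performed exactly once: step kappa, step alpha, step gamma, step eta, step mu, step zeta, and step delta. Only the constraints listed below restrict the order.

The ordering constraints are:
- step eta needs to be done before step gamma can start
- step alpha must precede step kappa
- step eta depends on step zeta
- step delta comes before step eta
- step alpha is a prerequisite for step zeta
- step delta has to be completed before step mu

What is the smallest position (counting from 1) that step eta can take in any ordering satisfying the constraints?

4

The steps that are forced before step eta, directly or transitively, are step alpha, step zeta, step delta. That's 3 steps.
With 3 mandatory predecessors, the earliest step eta can sit is position 3+1 = 4, and placing just those 3 first achieves it.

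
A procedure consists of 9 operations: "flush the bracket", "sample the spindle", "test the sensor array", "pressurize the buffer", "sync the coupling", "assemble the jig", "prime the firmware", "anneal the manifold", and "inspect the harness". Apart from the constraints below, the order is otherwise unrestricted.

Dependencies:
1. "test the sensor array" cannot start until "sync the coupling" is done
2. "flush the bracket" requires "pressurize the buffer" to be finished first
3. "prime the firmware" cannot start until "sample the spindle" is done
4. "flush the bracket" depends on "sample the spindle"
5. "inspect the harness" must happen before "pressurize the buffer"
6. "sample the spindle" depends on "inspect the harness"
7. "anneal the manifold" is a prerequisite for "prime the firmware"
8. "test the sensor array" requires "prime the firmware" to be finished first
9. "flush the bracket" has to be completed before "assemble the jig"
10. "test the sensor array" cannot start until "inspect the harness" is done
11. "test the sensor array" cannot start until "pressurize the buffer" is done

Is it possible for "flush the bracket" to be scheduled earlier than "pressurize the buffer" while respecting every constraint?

No

There is a dependency chain "pressurize the buffer" → "flush the bracket", so "flush the bracket" always comes after "pressurize the buffer".
Hence "flush the bracket" can never be scheduled before "pressurize the buffer".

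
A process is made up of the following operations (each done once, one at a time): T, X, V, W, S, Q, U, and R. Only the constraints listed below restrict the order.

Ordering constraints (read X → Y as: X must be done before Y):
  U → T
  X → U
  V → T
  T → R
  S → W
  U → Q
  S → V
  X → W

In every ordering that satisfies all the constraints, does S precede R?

Tracing the constraints gives a chain: S → V → T → R.
That forces S before R in every valid schedule.

Yes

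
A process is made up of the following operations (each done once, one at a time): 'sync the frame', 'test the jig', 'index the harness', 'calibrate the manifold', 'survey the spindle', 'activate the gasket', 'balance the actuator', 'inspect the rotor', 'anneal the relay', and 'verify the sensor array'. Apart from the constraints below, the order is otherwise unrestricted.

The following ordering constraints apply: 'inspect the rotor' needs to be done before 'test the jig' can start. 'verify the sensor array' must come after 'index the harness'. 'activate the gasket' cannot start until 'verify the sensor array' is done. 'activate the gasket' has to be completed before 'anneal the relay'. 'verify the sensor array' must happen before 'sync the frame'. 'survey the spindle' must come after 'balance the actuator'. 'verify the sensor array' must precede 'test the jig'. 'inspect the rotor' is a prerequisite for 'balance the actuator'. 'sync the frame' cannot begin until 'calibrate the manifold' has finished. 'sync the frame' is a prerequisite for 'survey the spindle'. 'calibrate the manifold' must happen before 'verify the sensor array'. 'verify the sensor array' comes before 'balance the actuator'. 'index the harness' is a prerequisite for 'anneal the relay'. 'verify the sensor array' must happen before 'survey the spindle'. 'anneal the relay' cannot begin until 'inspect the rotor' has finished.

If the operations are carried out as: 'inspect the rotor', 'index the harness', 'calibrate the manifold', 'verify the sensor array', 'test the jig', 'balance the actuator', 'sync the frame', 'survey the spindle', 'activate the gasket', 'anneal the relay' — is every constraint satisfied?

Checking each listed constraint against this order: for instance, 'inspect the rotor' is in position 1 and 'anneal the relay' in position 10, so that constraint holds — and the remaining constraints check out the same way.

Yes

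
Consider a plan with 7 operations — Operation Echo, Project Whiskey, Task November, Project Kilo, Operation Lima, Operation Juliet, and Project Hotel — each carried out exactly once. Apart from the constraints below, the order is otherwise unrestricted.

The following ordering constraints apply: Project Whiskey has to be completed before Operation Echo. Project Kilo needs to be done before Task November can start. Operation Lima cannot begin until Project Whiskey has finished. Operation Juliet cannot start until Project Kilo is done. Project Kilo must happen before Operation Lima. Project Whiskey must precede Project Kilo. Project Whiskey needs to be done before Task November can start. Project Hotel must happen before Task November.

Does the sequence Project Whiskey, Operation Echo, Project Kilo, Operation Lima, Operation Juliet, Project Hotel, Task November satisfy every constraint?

Going through the constraints one by one, each required predecessor appears earlier in the sequence than its dependent — e.g. Project Whiskey (position 1) is before Task November (position 7), as required.

Yes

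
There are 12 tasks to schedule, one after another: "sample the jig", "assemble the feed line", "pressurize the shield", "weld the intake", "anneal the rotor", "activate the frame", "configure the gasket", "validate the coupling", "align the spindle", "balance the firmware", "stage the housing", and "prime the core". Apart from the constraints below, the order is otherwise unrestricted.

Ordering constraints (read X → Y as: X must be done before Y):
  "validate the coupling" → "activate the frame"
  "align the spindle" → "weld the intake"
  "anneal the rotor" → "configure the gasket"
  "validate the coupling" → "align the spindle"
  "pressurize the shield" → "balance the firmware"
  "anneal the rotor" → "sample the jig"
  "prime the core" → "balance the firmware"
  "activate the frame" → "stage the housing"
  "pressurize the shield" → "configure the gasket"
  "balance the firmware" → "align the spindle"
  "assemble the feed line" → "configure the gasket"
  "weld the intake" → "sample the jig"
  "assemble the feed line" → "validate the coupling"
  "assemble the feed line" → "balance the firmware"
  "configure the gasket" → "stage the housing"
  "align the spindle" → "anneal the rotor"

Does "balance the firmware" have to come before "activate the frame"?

"balance the firmware" and "activate the frame" are not related by any chain of constraints.
So "balance the firmware" can come before "activate the frame" or after — it is not forced.

No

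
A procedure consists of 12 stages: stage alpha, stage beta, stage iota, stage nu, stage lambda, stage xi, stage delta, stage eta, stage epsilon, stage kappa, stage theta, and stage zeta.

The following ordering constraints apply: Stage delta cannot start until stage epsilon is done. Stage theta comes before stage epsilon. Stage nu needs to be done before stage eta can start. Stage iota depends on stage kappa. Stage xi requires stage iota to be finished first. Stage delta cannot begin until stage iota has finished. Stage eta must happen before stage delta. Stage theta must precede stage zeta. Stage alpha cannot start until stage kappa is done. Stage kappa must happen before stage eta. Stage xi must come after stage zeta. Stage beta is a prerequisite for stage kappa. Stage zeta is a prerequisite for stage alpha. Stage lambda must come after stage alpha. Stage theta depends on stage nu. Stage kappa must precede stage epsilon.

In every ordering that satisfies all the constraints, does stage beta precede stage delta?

There is a constraint chain stage beta → stage kappa → stage epsilon → stage delta.
That forces stage beta before stage delta in every valid schedule.

Yes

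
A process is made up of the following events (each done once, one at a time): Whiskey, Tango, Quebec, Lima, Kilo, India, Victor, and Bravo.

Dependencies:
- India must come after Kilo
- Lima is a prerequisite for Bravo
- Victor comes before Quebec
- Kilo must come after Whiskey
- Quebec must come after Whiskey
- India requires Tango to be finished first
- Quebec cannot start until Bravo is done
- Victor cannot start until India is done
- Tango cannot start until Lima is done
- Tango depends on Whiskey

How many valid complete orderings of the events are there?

26

The events with no prerequisites are Whiskey, Lima; any of them can be placed first.
Systematically extending each partial ordering one event at a time and counting, there are 26 complete orderings.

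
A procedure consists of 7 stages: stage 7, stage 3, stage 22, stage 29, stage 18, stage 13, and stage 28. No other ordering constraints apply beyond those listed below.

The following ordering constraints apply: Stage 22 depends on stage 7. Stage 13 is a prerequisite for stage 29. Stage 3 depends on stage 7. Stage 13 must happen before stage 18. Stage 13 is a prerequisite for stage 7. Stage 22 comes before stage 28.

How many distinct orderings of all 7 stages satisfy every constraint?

90

Stage 13 is the only stage with nothing required before it, so every ordering starts there.
Systematically extending each partial ordering one stage at a time and counting, there are 90 complete orderings.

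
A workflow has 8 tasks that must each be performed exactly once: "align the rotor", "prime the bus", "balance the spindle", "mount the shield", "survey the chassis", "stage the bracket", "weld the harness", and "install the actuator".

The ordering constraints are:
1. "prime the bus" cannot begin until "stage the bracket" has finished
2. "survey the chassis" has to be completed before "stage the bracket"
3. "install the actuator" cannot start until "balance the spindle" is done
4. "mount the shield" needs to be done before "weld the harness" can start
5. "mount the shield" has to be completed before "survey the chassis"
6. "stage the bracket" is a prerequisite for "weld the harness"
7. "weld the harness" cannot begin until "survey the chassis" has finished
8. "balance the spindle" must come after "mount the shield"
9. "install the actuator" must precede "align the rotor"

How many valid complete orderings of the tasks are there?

Only "mount the shield" has no prerequisites, so it must go first.
Systematically extending each partial ordering one task at a time and counting, there are 70 complete orderings.

70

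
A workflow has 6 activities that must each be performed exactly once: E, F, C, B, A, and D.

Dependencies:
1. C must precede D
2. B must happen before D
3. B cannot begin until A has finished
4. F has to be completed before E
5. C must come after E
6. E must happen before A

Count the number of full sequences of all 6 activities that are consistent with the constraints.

Only F has no prerequisites, so it must go first.
Enumerating by repeatedly choosing an available activity (one whose prerequisites are all placed) gives 3 distinct complete orderings.

3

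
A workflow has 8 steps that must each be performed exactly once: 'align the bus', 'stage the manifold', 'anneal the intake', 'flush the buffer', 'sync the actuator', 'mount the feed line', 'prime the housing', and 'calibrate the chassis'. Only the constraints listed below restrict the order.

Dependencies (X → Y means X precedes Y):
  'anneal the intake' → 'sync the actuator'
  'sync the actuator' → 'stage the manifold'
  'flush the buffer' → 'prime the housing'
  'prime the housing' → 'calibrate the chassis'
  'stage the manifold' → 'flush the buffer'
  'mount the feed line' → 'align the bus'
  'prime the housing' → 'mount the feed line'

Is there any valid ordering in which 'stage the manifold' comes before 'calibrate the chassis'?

Yes

'stage the manifold' is actually forced before 'calibrate the chassis' by the constraints, so certainly some valid ordering has 'stage the manifold' first.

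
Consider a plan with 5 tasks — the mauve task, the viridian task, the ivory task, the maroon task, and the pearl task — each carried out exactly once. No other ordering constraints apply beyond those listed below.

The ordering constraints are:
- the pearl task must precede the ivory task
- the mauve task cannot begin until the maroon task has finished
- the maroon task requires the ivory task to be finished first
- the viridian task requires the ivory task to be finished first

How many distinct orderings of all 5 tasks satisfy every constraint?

The pearl task is the only task with nothing required before it, so every ordering starts there.
Enumerating by repeatedly choosing an available task (one whose prerequisites are all placed) gives 3 distinct complete orderings.

3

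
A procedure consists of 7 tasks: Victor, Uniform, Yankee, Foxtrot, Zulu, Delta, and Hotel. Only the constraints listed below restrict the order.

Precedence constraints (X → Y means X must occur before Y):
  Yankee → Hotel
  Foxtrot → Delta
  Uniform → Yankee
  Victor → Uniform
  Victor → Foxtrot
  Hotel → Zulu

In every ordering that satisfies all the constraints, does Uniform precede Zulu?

Yes

Following the dependencies: Uniform → Yankee → Hotel → Zulu.
Hence Uniform necessarily comes before Zulu.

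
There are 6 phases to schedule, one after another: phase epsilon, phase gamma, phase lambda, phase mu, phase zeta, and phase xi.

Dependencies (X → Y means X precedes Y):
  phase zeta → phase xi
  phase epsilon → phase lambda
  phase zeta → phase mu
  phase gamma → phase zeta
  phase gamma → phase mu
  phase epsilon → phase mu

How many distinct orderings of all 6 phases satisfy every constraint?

The phases with no prerequisites are phase epsilon, phase gamma; any of them can be placed first.
Enumerating by repeatedly choosing an available phase (one whose prerequisites are all placed) gives 26 distinct complete orderings.

26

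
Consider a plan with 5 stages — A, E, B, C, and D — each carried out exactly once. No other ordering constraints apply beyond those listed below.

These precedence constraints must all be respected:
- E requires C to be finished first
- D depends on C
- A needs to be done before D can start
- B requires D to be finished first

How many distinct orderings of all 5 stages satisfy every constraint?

7

2 stages have no prerequisites (A, C), so any of them could come first.
Counting all ways to extend the partial order to a total order gives 7.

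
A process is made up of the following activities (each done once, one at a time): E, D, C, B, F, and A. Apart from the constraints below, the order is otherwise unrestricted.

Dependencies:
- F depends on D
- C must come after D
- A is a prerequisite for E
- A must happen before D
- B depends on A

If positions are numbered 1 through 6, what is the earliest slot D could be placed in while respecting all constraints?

Working backwards through the constraints from D, its only required predecessor is A.
So at minimum 1 activity comes before D, putting D no earlier than position 2. That position is achievable by scheduling exactly that predecessor first.

2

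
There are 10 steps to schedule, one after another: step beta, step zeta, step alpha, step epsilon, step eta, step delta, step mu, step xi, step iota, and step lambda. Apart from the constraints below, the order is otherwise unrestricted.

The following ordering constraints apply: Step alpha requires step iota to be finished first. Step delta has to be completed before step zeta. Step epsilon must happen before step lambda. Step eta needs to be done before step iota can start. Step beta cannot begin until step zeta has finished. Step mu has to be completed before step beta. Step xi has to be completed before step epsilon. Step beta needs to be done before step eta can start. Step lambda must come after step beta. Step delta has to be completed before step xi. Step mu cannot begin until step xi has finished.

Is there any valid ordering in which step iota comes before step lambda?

Yes

No chain of constraints runs from step lambda to step iota, so step lambda is not required to come first.
So a valid ordering placing step iota earlier than step lambda exists.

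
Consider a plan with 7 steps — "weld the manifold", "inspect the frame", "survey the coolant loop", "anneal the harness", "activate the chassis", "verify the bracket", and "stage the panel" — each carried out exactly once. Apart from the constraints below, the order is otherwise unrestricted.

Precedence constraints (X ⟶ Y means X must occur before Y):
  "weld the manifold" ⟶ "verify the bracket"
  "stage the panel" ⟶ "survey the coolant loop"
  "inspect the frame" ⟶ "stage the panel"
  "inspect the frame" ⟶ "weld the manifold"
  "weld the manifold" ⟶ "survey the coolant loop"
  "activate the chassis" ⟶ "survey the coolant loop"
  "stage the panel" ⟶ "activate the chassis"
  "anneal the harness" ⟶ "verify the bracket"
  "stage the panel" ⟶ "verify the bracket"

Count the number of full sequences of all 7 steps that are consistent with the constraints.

2 steps have no prerequisites ("inspect the frame", "anneal the harness"), so any of them could come first.
Systematically extending each partial ordering one step at a time and counting, there are 41 complete orderings.

41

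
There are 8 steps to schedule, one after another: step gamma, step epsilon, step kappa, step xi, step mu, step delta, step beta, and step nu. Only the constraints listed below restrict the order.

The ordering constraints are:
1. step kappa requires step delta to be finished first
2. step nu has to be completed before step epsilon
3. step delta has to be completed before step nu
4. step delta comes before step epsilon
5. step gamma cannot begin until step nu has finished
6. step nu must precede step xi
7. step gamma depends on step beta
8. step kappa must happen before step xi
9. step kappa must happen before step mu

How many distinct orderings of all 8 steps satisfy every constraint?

368

The steps with no prerequisites are step delta, step beta; any of them can be placed first.
Enumerating by repeatedly choosing an available step (one whose prerequisites are all placed) gives 368 distinct complete orderings.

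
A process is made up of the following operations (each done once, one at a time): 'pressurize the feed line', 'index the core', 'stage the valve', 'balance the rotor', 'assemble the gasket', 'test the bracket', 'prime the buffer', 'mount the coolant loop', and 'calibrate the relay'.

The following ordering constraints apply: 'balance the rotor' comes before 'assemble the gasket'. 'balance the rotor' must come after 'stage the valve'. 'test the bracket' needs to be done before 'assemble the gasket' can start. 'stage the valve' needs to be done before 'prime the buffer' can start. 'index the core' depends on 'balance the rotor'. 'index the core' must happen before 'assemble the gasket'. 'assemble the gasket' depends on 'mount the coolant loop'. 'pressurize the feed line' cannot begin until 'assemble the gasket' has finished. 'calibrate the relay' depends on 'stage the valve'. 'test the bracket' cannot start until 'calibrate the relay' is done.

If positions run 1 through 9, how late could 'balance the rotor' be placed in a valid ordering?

6

Every operation that must follow 'balance the rotor' has to come after it. Tracing all chains starting from 'balance the rotor', those operations are: 'pressurize the feed line', 'index the core', 'assemble the gasket' — 3 in total.
With 3 mandatory successors out of 9 operations total, the latest slot for 'balance the rotor' is 9−3 = 6, and it's reachable by doing all non-successors before 'balance the rotor'.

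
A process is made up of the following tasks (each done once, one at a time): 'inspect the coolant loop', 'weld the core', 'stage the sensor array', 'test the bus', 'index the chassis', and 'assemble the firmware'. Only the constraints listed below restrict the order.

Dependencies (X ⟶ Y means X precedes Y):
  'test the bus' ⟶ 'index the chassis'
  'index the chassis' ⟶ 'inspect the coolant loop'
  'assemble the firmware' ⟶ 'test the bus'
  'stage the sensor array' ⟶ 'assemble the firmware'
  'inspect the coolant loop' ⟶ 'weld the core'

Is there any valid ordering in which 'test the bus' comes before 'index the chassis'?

Yes

Every valid ordering already has 'test the bus' before 'index the chassis' (the constraints require it), so in particular at least one does.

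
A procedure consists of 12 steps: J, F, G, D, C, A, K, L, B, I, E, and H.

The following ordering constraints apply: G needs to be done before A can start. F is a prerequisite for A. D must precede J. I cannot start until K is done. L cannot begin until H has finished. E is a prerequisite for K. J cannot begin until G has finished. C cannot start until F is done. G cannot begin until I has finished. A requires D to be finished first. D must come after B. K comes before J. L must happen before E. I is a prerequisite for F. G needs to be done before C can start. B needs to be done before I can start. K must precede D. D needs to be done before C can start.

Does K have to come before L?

No

In fact the dependencies run the other way: L → E → K.
So K does not have to come before L — it cannot.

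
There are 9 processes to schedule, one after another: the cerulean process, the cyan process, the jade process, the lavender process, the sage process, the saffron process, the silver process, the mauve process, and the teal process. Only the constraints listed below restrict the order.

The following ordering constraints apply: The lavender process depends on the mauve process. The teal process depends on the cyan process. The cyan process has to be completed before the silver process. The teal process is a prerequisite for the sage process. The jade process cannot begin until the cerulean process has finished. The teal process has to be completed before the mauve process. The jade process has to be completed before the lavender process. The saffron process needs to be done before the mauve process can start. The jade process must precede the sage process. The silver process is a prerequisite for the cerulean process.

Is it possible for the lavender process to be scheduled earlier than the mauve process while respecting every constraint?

No

There is a dependency chain the mauve process → the lavender process, so the lavender process always comes after the mauve process.
So no valid ordering can have the lavender process before the mauve process.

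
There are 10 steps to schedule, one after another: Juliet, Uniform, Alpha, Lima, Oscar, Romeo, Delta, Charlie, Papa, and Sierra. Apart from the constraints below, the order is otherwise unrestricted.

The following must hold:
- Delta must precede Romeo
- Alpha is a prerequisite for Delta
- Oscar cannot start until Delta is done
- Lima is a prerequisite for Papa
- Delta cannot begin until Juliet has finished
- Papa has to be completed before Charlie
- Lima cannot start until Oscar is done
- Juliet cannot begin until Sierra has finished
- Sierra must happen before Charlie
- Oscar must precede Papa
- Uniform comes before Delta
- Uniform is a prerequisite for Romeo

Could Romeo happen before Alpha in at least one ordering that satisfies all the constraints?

Following Alpha → Delta → Romeo, Alpha must precede Romeo in every valid ordering.
Hence Romeo can never be scheduled before Alpha.

No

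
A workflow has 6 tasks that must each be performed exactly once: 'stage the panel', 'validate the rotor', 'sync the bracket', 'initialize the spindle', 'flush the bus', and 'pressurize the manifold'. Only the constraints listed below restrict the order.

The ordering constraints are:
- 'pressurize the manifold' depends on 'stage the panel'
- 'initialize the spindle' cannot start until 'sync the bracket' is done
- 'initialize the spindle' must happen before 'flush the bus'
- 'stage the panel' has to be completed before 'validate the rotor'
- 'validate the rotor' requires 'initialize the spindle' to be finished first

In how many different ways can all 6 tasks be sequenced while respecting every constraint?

26

The tasks with no prerequisites are 'stage the panel', 'sync the bracket'; any of them can be placed first.
Enumerating by repeatedly choosing an available task (one whose prerequisites are all placed) gives 26 distinct complete orderings.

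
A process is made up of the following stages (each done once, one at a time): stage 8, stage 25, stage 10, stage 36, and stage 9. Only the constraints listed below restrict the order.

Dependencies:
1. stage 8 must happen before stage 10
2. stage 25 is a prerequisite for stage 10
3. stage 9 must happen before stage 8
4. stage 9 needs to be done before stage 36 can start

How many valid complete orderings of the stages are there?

11

2 stages have no prerequisites (stage 25, stage 9), so any of them could come first.
Systematically extending each partial ordering one stage at a time and counting, there are 11 complete orderings.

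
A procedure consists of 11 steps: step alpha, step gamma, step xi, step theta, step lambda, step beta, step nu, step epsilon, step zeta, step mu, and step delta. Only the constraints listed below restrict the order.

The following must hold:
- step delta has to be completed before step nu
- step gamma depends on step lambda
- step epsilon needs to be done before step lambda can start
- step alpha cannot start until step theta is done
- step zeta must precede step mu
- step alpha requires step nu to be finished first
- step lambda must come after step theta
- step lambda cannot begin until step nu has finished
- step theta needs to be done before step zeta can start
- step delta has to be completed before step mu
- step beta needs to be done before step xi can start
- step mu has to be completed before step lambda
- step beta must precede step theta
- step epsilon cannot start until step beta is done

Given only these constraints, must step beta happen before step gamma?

There is a constraint chain step beta → step theta → step lambda → step gamma.
Hence step beta necessarily comes before step gamma.

Yes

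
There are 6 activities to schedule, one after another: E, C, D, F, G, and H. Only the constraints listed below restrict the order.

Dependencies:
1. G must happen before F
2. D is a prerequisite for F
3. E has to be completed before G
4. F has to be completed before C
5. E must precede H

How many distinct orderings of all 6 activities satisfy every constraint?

The activities with no prerequisites are E, D; any of them can be placed first.
Enumerating by repeatedly choosing an available activity (one whose prerequisites are all placed) gives 14 distinct complete orderings.

14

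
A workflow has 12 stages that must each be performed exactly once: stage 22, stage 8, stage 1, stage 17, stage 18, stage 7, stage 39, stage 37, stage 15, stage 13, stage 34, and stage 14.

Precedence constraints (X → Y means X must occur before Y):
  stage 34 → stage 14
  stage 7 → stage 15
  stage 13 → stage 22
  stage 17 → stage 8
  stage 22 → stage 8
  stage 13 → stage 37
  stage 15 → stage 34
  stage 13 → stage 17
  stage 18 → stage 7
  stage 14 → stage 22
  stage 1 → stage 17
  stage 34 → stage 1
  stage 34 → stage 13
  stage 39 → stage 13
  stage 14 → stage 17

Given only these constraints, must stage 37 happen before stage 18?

In fact the dependencies run the other way: stage 18 → stage 7 → stage 15 → stage 34 → stage 13 → stage 37.
So stage 37 never precedes stage 18.

No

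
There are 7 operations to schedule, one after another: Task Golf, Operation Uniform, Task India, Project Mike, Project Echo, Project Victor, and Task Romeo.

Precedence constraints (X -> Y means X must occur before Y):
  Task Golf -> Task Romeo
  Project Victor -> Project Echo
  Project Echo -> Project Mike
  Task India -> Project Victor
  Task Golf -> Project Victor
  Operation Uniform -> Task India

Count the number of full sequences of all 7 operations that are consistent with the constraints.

15

2 operations have no prerequisites (Task Golf, Operation Uniform), so any of them could come first.
Enumerating by repeatedly choosing an available operation (one whose prerequisites are all placed) gives 15 distinct complete orderings.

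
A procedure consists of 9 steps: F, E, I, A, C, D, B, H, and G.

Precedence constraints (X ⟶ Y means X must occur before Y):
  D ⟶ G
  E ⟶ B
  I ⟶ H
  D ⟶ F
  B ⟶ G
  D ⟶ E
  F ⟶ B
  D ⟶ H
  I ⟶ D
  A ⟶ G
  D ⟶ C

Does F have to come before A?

No

Nothing in the constraints links F and A; they are unordered relative to each other.
A valid ordering placing A before F exists, so the answer is no.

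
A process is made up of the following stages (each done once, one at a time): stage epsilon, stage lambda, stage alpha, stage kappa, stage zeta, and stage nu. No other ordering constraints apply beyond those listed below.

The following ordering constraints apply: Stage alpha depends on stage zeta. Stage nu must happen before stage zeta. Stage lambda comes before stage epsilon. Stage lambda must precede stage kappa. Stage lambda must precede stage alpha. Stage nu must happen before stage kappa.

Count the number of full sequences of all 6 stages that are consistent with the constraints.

33

2 stages have no prerequisites (stage lambda, stage nu), so any of them could come first.
Systematically extending each partial ordering one stage at a time and counting, there are 33 complete orderings.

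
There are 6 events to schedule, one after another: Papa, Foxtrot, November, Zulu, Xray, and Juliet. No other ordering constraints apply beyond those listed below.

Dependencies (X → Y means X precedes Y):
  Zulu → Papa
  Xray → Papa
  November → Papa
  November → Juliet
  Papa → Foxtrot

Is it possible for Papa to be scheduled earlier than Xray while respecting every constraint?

Following Xray → Papa, Xray must precede Papa in every valid ordering.
Hence Papa can never be scheduled before Xray.

No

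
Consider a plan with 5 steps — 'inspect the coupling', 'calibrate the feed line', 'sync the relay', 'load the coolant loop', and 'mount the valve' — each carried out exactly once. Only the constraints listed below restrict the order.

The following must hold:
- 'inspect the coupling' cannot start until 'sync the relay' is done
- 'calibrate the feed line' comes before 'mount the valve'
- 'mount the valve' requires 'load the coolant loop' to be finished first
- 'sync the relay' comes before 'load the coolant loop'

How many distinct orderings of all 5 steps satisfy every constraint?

2 steps have no prerequisites ('calibrate the feed line', 'sync the relay'), so any of them could come first.
Enumerating by repeatedly choosing an available step (one whose prerequisites are all placed) gives 11 distinct complete orderings.

11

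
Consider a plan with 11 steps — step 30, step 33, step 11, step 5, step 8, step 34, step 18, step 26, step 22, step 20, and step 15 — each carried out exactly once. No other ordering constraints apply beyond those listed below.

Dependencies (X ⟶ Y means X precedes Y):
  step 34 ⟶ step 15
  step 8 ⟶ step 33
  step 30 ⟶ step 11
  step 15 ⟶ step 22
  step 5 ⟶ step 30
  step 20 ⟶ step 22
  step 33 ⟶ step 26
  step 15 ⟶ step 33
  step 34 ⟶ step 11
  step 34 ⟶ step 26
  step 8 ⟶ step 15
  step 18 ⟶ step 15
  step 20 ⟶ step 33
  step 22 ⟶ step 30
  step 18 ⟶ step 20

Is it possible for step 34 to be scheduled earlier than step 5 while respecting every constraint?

No chain of constraints runs from step 5 to step 34, so step 5 is not required to come first.
So a valid ordering placing step 34 earlier than step 5 exists.

Yes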